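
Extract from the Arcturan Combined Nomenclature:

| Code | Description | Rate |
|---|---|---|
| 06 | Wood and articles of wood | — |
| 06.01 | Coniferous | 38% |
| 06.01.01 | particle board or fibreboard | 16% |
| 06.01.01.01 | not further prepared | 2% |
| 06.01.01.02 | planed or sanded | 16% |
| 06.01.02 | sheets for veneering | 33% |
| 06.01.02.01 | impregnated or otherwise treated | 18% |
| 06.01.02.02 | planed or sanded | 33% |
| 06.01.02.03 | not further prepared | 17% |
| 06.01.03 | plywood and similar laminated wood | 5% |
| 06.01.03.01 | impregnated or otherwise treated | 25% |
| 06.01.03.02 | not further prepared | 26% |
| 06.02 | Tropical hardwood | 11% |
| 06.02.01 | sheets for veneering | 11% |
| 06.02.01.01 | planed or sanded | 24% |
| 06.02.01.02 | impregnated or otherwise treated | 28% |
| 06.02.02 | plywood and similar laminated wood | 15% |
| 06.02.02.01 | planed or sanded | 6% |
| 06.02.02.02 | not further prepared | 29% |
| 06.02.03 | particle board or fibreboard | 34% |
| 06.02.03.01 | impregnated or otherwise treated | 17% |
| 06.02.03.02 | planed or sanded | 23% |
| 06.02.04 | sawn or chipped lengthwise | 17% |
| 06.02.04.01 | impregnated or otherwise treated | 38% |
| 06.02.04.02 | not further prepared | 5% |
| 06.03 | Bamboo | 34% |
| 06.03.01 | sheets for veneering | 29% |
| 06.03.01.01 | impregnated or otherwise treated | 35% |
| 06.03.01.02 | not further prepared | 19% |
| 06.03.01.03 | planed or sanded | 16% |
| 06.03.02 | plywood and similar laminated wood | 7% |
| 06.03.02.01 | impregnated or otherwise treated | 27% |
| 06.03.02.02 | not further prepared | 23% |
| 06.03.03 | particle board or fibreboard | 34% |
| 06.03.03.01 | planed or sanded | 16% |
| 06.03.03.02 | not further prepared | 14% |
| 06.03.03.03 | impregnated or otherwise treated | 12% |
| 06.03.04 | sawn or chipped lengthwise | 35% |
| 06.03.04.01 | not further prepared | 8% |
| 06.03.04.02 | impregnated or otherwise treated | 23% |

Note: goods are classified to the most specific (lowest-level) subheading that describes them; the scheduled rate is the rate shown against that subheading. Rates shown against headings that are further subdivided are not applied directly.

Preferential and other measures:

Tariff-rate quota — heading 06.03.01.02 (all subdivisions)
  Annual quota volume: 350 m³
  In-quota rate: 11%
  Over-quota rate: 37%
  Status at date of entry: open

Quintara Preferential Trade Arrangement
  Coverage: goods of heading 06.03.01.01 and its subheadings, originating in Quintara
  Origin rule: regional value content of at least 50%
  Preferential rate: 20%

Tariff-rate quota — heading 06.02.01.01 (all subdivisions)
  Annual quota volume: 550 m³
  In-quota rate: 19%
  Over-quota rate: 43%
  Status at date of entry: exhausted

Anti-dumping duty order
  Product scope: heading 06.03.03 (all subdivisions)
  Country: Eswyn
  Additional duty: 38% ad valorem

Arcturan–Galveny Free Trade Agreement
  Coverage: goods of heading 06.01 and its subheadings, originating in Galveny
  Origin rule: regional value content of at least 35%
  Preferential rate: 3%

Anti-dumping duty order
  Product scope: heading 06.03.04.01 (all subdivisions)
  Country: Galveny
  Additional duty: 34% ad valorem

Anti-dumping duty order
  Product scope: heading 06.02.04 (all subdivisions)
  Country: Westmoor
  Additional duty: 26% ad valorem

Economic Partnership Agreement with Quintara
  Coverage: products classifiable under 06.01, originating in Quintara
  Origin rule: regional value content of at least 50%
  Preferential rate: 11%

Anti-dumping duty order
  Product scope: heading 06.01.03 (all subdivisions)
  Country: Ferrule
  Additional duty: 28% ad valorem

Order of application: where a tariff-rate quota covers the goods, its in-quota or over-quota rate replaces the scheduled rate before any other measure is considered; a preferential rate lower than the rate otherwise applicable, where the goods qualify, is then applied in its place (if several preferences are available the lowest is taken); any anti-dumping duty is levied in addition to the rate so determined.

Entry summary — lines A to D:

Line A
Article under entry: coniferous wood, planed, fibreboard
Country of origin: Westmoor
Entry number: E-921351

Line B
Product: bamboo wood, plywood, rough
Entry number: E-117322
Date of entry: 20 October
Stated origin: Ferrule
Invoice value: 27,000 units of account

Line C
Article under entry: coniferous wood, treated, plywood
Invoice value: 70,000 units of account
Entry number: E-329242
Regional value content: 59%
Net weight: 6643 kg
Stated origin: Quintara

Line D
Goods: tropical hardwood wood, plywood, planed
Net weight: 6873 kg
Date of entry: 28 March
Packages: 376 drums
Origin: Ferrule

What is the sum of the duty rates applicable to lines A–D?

56%

Line A: coniferous → 06.01; fibreboard → 06.01.01; planed → 06.01.01.02. Scheduled 16%. No special measure applies. → 16%.
Line B: bamboo → 06.03; plywood → 06.03.02; rough → 06.03.02.02. Scheduled 23%. No special measure applies. → 23%.
Line C: coniferous → 06.01; plywood → 06.01.03; treated → 06.01.03.01. Scheduled 25%. Quintara agreement on 06.03.01.01: 06.01.03.01 not covered; Quintara agreement on 06.01: RVC ≥ 50% → 11% available; preferential 11%. → 11%.
Line D: tropical hardwood → 06.02; plywood → 06.02.02; planed → 06.02.02.01. Scheduled 6%. No special measure applies. → 6%.
Sum: 16% + 23% + 11% + 6% = 56%.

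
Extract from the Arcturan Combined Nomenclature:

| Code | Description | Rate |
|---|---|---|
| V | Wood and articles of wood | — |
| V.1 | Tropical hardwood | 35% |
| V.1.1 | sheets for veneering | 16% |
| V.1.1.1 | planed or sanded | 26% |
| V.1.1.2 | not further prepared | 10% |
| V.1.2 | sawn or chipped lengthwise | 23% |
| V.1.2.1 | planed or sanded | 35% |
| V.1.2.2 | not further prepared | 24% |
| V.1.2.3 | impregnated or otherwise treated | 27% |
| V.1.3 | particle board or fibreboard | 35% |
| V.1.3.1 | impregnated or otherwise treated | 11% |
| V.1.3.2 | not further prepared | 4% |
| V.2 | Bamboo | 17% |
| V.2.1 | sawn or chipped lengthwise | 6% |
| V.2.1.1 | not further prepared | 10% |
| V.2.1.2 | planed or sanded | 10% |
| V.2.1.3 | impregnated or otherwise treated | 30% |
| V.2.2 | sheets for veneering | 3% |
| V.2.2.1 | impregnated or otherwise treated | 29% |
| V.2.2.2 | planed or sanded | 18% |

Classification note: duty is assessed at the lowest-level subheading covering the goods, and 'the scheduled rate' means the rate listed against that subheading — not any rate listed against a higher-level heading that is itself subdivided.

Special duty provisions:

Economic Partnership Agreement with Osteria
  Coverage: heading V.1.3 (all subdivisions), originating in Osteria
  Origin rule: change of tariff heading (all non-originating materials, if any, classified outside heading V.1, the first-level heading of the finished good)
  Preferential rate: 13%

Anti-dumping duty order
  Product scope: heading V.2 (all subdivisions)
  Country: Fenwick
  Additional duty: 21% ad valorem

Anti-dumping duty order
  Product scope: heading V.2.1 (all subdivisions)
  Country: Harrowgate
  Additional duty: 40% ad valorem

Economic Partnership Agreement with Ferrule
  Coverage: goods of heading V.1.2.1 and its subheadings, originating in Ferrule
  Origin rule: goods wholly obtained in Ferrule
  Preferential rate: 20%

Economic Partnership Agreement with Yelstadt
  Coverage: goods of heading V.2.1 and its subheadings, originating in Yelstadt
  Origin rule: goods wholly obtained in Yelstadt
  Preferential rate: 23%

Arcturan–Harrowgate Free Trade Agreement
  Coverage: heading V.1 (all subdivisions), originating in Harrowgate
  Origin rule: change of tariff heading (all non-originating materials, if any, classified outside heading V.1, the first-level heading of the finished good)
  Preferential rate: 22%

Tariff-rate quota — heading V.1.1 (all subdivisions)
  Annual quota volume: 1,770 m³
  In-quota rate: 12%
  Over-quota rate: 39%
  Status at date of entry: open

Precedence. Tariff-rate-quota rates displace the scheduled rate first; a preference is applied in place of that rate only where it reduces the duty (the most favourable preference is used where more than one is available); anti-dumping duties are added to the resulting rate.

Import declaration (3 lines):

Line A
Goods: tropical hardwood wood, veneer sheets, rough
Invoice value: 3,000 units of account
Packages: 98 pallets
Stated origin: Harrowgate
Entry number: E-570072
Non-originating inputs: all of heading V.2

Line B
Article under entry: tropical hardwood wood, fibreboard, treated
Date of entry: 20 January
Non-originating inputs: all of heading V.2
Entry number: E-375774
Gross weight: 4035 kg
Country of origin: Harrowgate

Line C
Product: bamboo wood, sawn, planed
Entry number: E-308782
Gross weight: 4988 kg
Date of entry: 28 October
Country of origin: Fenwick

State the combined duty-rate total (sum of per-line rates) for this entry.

Line A: tropical hardwood → V.1; veneer sheets → V.1.1; rough → V.1.1.2. Scheduled 10%. quota on V.1.1 open → in-quota 12%; Harrowgate agreement on V.1: CTH met → 22% available; preference 22% not lower than 12% → no reduction. → 12%.
Line B: tropical hardwood → V.1; fibreboard → V.1.3; treated → V.1.3.1. Scheduled 11%. Harrowgate agreement on V.1: CTH met → 22% available; preference 22% not lower than 11% → no reduction. → 11%.
Line C: bamboo → V.2; sawn → V.2.1; planed → V.2.1.2. Scheduled 10%. anti-dumping (Fenwick, V.2): +21%; total 10% + 21% = 31%. → 31%.
Sum: 12% + 11% + 31% = 54%.

54%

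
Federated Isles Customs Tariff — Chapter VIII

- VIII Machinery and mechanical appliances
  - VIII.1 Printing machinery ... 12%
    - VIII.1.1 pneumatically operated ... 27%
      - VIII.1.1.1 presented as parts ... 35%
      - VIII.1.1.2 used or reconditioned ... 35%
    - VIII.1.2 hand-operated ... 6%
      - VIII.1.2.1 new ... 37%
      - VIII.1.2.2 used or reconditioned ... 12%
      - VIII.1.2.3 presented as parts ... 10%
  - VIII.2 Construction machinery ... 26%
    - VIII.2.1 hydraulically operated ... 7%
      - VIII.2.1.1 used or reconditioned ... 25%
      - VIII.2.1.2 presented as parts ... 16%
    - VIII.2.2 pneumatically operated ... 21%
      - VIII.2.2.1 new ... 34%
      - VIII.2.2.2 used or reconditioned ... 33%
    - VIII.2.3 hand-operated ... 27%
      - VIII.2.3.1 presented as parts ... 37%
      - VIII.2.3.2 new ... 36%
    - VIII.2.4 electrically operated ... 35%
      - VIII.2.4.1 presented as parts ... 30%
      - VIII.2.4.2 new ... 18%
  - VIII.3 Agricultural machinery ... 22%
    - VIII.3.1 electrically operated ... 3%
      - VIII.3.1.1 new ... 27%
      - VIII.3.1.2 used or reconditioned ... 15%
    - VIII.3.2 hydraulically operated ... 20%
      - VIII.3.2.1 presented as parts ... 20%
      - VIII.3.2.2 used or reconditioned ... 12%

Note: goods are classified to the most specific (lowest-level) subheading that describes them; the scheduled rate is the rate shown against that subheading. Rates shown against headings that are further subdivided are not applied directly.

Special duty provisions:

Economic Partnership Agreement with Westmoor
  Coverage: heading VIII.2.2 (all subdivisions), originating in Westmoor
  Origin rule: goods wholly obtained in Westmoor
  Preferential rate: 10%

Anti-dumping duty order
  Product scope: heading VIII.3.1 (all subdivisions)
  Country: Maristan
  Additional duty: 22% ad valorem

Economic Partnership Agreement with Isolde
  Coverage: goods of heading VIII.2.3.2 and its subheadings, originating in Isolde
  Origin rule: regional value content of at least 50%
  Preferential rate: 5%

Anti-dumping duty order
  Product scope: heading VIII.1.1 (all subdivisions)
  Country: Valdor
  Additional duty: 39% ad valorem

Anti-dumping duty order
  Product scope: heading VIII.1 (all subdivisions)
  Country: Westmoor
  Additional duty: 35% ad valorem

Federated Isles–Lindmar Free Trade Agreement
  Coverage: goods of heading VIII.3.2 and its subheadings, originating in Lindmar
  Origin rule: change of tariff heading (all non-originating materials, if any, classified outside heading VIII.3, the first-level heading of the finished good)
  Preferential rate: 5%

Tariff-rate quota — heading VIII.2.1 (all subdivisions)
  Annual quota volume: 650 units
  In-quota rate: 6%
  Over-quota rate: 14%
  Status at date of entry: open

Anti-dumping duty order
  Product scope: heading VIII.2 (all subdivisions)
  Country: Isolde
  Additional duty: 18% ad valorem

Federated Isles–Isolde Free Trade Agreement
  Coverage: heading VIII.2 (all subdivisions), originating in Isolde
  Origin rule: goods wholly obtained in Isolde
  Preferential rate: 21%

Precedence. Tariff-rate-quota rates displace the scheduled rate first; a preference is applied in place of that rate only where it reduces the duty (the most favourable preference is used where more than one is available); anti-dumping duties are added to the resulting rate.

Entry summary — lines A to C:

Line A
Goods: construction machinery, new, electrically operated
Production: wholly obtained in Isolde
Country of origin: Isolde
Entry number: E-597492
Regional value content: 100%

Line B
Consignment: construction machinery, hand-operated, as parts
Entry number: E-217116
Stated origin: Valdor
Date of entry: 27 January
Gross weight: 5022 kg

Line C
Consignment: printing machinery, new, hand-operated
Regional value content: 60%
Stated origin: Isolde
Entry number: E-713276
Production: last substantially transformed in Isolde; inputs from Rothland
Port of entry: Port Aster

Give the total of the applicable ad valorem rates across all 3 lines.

Line A: construction → VIII.2; electrically operated → VIII.2.4; new → VIII.2.4.2. Scheduled 18%. Isolde agreement on VIII.2.3.2: VIII.2.4.2 not covered; Isolde agreement on VIII.2: wholly obtained → 21% available; preference 21% not lower than 18% → no reduction; anti-dumping (Isolde, VIII.2): +18%; total 18% + 18% = 36%. → 36%.
Line B: construction → VIII.2; hand-operated → VIII.2.3; as parts → VIII.2.3.1. Scheduled 37%. No special measure applies. → 37%.
Line C: printing → VIII.1; hand-operated → VIII.1.2; new → VIII.1.2.1. Scheduled 37%. Isolde agreement on VIII.2.3.2: VIII.1.2.1 not covered; Isolde agreement on VIII.2: VIII.1.2.1 not covered. → 37%.
Sum: 36% + 37% + 37% = 110%.

110%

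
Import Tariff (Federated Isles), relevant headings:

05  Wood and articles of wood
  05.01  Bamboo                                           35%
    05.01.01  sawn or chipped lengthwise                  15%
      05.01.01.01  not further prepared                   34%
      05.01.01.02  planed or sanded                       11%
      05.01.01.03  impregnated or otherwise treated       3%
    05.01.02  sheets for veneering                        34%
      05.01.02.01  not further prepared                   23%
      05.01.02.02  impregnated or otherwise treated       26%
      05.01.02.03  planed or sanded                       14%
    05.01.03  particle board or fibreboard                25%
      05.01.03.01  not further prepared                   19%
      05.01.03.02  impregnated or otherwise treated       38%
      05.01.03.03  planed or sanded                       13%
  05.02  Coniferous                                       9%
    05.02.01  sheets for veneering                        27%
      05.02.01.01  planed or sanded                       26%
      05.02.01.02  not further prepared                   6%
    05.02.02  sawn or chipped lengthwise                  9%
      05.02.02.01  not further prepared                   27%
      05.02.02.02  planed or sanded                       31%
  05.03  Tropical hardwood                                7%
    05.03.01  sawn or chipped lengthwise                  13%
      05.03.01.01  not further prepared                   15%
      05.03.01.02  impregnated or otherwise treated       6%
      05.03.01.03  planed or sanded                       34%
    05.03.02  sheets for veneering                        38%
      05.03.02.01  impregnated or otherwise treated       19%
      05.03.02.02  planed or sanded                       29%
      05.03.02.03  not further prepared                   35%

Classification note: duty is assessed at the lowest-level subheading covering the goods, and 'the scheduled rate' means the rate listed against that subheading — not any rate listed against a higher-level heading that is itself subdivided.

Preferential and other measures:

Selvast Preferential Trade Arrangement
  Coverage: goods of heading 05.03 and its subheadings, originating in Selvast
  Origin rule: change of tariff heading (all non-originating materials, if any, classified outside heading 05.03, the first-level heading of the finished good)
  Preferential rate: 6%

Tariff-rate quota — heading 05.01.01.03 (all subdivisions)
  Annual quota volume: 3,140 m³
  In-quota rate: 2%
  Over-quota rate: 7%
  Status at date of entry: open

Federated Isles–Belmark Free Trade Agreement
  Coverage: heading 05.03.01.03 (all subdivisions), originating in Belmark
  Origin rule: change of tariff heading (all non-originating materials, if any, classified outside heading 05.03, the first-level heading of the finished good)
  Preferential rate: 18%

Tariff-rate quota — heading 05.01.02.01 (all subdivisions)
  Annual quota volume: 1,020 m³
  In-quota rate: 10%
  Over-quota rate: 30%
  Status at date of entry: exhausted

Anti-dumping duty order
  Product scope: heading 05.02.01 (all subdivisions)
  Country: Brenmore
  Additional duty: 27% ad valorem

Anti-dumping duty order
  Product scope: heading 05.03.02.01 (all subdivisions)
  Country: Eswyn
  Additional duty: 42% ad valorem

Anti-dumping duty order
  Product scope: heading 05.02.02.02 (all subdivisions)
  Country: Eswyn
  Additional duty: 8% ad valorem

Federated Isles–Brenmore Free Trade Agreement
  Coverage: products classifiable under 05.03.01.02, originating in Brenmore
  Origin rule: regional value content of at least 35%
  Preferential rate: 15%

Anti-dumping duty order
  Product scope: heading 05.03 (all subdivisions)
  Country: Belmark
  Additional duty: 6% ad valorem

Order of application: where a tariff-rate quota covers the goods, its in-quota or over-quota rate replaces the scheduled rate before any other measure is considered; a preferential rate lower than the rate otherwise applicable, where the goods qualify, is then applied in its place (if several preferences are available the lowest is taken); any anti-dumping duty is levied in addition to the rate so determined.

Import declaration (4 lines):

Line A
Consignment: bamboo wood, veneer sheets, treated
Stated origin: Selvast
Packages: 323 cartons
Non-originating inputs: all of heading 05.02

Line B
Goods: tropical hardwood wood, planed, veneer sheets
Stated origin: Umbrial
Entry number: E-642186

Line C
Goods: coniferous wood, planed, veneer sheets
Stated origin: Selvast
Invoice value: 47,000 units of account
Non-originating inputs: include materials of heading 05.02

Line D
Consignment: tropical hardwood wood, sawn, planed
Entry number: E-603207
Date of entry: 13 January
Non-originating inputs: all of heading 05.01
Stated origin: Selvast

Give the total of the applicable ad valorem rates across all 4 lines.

Line A: bamboo → 05.01; veneer sheets → 05.01.02; treated → 05.01.02.02. Scheduled 26%. Selvast agreement on 05.03: 05.01.02.02 not covered. → 26%.
Line B: tropical hardwood → 05.03; veneer sheets → 05.03.02; planed → 05.03.02.02. Scheduled 29%. No special measure applies. → 29%.
Line C: coniferous → 05.02; veneer sheets → 05.02.01; planed → 05.02.01.01. Scheduled 26%. Selvast agreement on 05.03: 05.02.01.01 not covered. → 26%.
Line D: tropical hardwood → 05.03; sawn → 05.03.01; planed → 05.03.01.03. Scheduled 34%. Selvast agreement on 05.03: CTH met → 6% available; preferential 6%. → 6%.
Sum: 26% + 29% + 26% + 6% = 87%.

87%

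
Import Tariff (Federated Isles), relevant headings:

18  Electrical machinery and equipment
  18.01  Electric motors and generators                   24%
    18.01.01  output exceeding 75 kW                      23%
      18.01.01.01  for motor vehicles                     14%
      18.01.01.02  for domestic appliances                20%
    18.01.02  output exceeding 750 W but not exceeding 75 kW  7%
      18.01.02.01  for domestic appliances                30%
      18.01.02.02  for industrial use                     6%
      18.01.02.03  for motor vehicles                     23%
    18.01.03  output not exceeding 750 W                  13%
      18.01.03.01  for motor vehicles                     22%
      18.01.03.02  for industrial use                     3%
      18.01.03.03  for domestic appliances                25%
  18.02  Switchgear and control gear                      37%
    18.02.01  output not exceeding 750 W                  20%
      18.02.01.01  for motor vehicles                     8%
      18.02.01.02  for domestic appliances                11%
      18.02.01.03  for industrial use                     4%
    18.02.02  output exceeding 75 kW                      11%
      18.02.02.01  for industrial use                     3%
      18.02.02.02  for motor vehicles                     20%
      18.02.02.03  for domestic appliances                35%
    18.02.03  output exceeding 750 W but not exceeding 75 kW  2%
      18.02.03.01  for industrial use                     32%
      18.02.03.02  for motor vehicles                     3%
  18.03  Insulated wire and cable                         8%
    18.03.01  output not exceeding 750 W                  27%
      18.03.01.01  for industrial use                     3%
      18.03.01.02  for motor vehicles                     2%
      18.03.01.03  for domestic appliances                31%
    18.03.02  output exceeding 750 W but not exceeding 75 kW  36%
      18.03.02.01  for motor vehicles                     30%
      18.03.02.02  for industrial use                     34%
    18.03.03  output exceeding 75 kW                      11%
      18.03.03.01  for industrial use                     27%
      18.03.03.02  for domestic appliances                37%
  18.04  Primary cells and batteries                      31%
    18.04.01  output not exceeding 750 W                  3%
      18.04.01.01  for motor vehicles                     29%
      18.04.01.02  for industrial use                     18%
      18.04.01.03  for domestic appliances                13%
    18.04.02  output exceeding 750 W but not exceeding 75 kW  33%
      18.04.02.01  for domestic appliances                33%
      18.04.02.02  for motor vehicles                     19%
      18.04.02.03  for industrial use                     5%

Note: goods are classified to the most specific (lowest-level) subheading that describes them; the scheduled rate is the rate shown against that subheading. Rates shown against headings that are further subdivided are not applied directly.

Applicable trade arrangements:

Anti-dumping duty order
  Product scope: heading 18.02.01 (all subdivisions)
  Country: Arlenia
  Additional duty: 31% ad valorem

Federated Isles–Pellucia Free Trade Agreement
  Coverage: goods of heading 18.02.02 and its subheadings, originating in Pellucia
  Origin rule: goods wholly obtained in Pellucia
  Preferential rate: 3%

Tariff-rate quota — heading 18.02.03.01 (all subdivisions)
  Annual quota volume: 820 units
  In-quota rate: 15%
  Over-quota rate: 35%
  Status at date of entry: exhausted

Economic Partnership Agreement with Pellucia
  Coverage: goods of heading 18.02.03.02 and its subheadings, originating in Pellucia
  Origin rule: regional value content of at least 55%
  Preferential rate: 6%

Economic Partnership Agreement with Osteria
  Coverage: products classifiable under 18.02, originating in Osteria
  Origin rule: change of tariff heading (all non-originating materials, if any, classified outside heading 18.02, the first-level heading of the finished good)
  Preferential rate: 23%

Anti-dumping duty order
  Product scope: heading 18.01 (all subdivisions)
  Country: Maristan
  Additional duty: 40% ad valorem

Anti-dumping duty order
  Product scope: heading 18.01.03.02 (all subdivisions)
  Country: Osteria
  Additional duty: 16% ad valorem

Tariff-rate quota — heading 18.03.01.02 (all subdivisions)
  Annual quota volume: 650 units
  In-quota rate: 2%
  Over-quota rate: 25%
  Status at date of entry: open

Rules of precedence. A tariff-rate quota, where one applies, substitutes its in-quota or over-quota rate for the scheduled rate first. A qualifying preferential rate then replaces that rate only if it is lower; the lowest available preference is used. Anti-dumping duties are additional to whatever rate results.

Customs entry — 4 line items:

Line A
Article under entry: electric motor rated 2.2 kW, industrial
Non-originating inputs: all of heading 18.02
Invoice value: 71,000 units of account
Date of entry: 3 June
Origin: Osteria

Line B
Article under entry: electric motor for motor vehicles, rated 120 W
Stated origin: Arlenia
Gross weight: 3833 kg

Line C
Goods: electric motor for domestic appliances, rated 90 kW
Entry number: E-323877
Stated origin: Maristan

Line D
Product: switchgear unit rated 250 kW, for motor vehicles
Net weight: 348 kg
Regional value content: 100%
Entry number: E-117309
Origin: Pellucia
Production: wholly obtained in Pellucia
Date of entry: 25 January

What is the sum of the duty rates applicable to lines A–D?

91%

Line A: electric motor → 18.01; rated 2.2 kW → 18.01.02; industrial → 18.01.02.02. Scheduled 6%. Osteria agreement on 18.02: 18.01.02.02 not covered. → 6%.
Line B: electric motor → 18.01; rated 120 W → 18.01.03; for motor vehicles → 18.01.03.01. Scheduled 22%. No special measure applies. → 22%.
Line C: electric motor → 18.01; rated 90 kW → 18.01.01; for domestic appliances → 18.01.01.02. Scheduled 20%. anti-dumping (Maristan, 18.01): +40%; total 20% + 40% = 60%. → 60%.
Line D: switchgear unit → 18.02; rated 250 kW → 18.02.02; for motor vehicles → 18.02.02.02. Scheduled 20%. Pellucia agreement on 18.02.02: wholly obtained → 3% available; Pellucia agreement on 18.02.03.02: 18.02.02.02 not covered; preferential 3%. → 3%.
Sum: 6% + 22% + 60% + 3% = 91%.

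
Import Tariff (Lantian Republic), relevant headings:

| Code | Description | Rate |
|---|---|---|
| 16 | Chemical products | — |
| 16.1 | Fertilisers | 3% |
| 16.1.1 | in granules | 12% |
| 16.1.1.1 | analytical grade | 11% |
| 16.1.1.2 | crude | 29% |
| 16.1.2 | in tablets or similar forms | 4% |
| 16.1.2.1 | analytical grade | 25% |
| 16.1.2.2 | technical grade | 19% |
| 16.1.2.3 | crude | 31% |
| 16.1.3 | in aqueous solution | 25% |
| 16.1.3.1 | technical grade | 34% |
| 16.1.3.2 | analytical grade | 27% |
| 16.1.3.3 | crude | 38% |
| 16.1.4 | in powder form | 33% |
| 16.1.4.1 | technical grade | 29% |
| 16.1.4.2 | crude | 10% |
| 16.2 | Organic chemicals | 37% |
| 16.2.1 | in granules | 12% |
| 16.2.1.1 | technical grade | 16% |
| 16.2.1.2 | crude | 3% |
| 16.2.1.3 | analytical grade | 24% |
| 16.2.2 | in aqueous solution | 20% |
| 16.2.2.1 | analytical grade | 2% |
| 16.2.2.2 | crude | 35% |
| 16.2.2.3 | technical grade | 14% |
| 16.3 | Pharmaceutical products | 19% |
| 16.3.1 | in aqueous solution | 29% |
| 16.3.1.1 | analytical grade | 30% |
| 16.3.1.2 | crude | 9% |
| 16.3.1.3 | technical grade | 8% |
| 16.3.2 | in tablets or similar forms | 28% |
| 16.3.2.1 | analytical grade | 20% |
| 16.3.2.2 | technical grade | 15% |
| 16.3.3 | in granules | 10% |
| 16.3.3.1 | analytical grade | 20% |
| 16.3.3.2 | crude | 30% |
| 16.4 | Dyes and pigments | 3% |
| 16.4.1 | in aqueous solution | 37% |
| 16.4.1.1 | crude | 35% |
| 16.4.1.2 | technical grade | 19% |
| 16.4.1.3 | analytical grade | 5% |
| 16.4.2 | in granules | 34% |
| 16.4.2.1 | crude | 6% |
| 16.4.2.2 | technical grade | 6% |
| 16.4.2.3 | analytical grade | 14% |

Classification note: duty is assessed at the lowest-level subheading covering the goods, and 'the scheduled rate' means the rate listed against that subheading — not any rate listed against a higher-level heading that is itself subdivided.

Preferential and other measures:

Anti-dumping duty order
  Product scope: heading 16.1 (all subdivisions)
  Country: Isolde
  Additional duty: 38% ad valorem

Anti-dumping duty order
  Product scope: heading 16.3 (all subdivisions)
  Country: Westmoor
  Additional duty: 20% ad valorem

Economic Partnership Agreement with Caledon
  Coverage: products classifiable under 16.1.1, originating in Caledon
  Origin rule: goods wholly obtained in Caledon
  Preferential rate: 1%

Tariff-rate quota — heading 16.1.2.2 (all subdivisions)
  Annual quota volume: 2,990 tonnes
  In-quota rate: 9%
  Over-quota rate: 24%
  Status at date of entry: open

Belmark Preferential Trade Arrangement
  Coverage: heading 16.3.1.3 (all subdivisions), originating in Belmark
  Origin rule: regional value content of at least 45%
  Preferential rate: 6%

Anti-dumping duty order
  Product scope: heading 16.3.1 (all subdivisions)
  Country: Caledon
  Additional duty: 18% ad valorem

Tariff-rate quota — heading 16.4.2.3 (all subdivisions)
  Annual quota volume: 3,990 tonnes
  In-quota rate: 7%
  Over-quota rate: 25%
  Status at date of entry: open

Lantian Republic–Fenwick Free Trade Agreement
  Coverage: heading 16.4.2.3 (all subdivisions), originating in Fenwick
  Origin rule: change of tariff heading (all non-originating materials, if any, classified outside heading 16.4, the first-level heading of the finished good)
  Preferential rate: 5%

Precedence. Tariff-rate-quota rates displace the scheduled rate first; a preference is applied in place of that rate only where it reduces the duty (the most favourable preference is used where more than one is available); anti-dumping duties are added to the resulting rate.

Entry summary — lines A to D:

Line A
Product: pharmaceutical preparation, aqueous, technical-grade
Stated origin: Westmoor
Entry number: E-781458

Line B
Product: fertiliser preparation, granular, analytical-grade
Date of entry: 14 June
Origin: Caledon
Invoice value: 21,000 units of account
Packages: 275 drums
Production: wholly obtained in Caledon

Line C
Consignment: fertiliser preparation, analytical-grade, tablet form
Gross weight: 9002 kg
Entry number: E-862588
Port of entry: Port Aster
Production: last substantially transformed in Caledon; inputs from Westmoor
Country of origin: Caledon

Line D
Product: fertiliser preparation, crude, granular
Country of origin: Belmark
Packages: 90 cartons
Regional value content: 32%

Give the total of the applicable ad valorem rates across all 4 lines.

Line A: pharmaceutical → 16.3; aqueous → 16.3.1; technical-grade → 16.3.1.3. Scheduled 8%. anti-dumping (Westmoor, 16.3): +20%; total 8% + 20% = 28%. → 28%.
Line B: fertiliser → 16.1; granular → 16.1.1; analytical-grade → 16.1.1.1. Scheduled 11%. Caledon agreement on 16.1.1: wholly obtained → 1% available; preferential 1%. → 1%.
Line C: fertiliser → 16.1; tablet form → 16.1.2; analytical-grade → 16.1.2.1. Scheduled 25%. Caledon agreement on 16.1.1: 16.1.2.1 not covered. → 25%.
Line D: fertiliser → 16.1; granular → 16.1.1; crude → 16.1.1.2. Scheduled 29%. Belmark agreement on 16.3.1.3: 16.1.1.2 not covered. → 29%.
Sum: 28% + 1% + 25% + 29% = 83%.

83%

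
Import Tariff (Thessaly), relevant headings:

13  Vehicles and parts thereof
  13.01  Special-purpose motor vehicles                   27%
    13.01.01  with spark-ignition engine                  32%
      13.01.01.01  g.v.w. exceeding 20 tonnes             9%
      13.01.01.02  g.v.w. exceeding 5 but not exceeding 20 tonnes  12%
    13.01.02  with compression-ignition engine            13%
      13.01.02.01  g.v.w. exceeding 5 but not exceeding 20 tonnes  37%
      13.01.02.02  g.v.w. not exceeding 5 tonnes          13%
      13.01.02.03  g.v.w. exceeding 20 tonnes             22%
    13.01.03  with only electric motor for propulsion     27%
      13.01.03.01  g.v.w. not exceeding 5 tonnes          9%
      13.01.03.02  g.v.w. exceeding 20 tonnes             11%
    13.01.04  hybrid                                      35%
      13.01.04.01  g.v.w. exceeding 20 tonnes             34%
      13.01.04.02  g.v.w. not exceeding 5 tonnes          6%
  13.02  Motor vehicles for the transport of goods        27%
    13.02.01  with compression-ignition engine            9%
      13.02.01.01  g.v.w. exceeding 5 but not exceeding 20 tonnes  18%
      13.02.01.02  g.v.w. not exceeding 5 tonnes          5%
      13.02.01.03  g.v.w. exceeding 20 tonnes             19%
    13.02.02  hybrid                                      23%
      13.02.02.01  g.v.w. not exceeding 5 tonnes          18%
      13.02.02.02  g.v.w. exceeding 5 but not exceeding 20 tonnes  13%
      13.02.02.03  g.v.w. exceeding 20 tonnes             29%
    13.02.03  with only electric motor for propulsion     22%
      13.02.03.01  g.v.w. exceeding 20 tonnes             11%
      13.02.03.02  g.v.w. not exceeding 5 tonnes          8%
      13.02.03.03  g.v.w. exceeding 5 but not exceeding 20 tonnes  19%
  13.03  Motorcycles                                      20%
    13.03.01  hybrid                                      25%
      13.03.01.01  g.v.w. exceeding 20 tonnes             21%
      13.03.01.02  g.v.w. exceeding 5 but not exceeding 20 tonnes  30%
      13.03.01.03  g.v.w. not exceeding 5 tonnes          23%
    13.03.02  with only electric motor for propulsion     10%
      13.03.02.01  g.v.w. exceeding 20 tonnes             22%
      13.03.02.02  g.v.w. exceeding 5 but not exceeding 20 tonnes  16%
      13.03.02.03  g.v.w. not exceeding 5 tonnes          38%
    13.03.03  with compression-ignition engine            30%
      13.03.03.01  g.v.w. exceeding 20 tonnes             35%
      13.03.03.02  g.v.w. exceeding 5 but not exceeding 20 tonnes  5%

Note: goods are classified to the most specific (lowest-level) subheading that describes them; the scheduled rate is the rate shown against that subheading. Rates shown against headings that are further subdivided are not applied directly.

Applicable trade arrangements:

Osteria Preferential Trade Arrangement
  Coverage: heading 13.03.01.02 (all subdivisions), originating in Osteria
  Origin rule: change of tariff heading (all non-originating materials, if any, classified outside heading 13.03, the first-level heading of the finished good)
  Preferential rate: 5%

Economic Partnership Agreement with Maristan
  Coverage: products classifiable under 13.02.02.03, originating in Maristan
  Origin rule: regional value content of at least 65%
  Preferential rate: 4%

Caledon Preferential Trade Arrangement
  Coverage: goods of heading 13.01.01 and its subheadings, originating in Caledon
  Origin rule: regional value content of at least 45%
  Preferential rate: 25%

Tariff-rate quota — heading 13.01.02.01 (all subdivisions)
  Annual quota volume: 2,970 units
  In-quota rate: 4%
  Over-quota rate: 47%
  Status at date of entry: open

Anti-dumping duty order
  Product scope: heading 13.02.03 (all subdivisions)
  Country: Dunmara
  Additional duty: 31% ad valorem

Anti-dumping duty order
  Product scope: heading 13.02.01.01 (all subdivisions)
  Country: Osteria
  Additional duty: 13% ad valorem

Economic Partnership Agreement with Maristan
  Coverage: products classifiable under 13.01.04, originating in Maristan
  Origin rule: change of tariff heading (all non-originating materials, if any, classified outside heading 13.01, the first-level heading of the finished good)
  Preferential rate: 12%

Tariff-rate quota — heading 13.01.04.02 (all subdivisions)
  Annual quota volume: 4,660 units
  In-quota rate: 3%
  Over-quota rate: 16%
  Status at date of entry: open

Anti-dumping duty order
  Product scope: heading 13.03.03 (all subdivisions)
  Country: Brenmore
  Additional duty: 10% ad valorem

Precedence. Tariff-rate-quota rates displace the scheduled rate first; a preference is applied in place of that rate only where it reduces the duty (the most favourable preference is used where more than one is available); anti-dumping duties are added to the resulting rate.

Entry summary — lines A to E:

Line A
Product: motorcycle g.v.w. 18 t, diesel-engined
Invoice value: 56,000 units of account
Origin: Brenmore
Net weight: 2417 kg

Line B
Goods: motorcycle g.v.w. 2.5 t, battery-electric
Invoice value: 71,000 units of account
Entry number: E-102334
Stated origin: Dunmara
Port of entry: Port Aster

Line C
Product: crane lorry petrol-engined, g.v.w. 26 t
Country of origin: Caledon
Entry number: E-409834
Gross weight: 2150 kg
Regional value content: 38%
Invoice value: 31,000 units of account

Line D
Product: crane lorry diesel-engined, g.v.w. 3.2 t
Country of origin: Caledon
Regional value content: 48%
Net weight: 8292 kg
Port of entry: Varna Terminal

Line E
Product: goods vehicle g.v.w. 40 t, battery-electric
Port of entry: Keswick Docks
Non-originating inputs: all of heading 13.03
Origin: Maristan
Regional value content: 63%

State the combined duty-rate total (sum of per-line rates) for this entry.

Line A: motorcycle → 13.03; diesel-engined → 13.03.03; g.v.w. 18 t → 13.03.03.02. Scheduled 5%. anti-dumping (Brenmore, 13.03.03): +10%; total 5% + 10% = 15%. → 15%.
Line B: motorcycle → 13.03; battery-electric → 13.03.02; g.v.w. 2.5 t → 13.03.02.03. Scheduled 38%. No special measure applies. → 38%.
Line C: crane lorry → 13.01; petrol-engined → 13.01.01; g.v.w. 26 t → 13.01.01.01. Scheduled 9%. Caledon agreement on 13.01.01: RVC < 45%. → 9%.
Line D: crane lorry → 13.01; diesel-engined → 13.01.02; g.v.w. 3.2 t → 13.01.02.02. Scheduled 13%. Caledon agreement on 13.01.01: 13.01.02.02 not covered. → 13%.
Line E: goods vehicle → 13.02; battery-electric → 13.02.03; g.v.w. 40 t → 13.02.03.01. Scheduled 11%. Maristan agreement on 13.02.02.03: 13.02.03.01 not covered; Maristan agreement on 13.01.04: 13.02.03.01 not covered. → 11%.
Sum: 15% + 38% + 9% + 13% + 11% = 86%.

86%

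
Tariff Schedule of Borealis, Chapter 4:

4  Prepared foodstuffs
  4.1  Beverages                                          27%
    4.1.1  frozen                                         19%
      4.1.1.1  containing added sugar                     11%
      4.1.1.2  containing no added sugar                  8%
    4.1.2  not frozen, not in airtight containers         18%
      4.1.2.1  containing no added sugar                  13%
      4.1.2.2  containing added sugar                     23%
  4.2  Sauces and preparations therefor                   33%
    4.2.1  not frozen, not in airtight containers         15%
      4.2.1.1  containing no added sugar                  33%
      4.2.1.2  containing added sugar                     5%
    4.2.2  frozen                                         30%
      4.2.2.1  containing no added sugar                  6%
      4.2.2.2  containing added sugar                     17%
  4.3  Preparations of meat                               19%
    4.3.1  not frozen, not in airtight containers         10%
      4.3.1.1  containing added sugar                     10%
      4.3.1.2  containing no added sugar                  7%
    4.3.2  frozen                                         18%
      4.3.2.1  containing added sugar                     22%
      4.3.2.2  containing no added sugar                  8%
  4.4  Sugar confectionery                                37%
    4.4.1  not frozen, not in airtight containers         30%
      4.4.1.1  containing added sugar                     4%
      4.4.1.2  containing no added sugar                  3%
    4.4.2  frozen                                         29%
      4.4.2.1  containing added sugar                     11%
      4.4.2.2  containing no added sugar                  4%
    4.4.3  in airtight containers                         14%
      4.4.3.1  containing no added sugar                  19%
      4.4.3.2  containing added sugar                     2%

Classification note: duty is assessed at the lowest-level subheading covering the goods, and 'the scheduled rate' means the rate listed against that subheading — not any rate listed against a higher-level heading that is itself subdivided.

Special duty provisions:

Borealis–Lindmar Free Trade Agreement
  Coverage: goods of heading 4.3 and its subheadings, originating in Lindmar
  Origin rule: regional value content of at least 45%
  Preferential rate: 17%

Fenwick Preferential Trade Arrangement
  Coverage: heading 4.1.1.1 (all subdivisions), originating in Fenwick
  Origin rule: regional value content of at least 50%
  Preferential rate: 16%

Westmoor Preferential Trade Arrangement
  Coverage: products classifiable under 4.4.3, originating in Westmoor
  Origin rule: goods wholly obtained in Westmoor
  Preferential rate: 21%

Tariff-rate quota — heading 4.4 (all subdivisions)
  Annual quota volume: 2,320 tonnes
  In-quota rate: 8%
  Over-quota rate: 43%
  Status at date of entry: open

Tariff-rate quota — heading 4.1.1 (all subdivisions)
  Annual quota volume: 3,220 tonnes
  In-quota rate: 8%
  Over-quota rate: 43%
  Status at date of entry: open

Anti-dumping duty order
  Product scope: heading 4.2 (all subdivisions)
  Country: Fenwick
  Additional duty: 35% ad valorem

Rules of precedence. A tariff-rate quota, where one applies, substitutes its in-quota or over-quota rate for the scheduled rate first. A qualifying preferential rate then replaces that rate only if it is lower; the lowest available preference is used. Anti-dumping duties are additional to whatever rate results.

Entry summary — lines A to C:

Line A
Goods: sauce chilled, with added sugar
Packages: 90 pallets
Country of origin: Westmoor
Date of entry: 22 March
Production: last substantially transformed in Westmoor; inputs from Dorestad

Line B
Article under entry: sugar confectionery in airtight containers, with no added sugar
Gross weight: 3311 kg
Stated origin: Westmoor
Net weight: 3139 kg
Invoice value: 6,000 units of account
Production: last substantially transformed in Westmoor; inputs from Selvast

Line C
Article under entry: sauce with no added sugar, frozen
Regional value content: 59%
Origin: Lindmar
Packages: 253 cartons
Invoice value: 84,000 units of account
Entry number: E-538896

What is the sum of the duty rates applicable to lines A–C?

19%

Line A: sauce → 4.2; chilled → 4.2.1; with added sugar → 4.2.1.2. Scheduled 5%. Westmoor agreement on 4.4.3: 4.2.1.2 not covered. → 5%.
Line B: sugar confectionery → 4.4; in airtight containers → 4.4.3; with no added sugar → 4.4.3.1. Scheduled 19%. quota on 4.4 open → in-quota 8%; Westmoor agreement on 4.4.3: not wholly obtained. → 8%.
Line C: sauce → 4.2; frozen → 4.2.2; with no added sugar → 4.2.2.1. Scheduled 6%. Lindmar agreement on 4.3: 4.2.2.1 not covered. → 6%.
Sum: 5% + 8% + 6% = 19%.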